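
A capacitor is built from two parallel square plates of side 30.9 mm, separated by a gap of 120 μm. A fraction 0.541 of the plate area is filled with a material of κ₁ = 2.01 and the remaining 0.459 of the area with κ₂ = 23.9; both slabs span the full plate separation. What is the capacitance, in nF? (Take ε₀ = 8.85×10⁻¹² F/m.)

C ≈ 0.849 nF

A = (30.9 mm)² = 9.55×10⁻⁴ m².
Side-by-side slabs ⇒ two capacitors in parallel, each spanning the full gap.
C₁ = κ₁ε₀A₁/d = 2.01 × 8.85×10⁻¹² × 5.17×10⁻⁴ / 1.20×10⁻⁴ = 7.66×10⁻¹¹ F.
C₂ = κ₂ε₀A₂/d = 23.9 × 8.85×10⁻¹² × 4.38×10⁻⁴ / 1.20×10⁻⁴ = 7.72×10⁻¹⁰ F.
C = C₁ + C₂ = 8.49×10⁻¹⁰ F.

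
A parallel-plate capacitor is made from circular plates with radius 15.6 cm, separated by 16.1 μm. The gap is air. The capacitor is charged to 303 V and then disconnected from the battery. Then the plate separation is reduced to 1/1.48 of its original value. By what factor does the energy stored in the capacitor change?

U₂/U₁ ≈ 0.676

Isolated ⇒ Q is held fixed.
C₂ = 1.48 C₁ and U = Q²/(2C), so U₂/U₁ = C₁/C₂ = 0.676.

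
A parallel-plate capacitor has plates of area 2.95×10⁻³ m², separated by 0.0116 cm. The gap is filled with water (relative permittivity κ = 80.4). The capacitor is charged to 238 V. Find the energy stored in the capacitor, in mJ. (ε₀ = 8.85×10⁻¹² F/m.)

0.512 mJ

C = κε₀A/d = 80.4 × 8.85×10⁻¹² × 2.95×10⁻³ / 1.16×10⁻⁴ = 1.81×10⁻⁸ F.
U = ½CV² = ½ × 1.81×10⁻⁸ × (238)² = 5.12×10⁻⁴ J.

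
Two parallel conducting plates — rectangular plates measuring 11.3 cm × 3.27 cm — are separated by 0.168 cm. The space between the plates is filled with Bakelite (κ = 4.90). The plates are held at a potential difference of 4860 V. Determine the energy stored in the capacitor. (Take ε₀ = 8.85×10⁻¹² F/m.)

1.13 mJ

A = 11.3 × 3.27 cm² = 3.70×10⁻³ m².
C = κε₀A/d = 4.90 × 8.85×10⁻¹² × 3.70×10⁻³ / 1.68×10⁻³ = 9.54×10⁻¹¹ F.
U = ½CV² = ½ × 9.54×10⁻¹¹ × (4860)² = 1.13×10⁻³ J.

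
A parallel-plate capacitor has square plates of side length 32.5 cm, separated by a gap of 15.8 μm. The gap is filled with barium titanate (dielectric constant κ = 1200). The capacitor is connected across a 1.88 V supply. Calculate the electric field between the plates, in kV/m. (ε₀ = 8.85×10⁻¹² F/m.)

E ≈ 119 kV/m

E = V/d = 1.88 / 1.58×10⁻⁵ = 1.19×10⁵ V/m.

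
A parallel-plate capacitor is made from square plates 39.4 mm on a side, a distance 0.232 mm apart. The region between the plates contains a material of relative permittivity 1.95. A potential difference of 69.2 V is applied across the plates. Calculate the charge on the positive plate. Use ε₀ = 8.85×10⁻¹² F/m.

Q ≈ 7.99 nC

A = (39.4 mm)² = 1.55×10⁻³ m².
C = κε₀A/d = 1.95 × 8.85×10⁻¹² × 1.55×10⁻³ / 2.32×10⁻⁴ = 1.15×10⁻¹⁰ F.
Q = CV = 1.15×10⁻¹⁰ × 69.2 = 7.99×10⁻⁹ C.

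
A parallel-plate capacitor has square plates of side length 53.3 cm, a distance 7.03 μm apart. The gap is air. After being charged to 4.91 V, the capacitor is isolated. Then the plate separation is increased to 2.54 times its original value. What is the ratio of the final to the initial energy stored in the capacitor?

U₂/U₁ ≈ 2.54

Isolated ⇒ Q is held fixed.
C₂ = 0.394 C₁ and U = Q²/(2C), so U₂/U₁ = C₁/C₂ = 2.54.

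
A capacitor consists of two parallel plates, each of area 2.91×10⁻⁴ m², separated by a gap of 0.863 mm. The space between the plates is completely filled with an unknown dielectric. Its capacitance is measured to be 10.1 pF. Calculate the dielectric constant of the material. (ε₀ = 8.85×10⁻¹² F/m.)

κ = Cd/(ε₀A) = 1.01×10⁻¹¹ × 8.63×10⁻⁴ / (8.85×10⁻¹² × 2.91×10⁻⁴) = 3.38.

3.38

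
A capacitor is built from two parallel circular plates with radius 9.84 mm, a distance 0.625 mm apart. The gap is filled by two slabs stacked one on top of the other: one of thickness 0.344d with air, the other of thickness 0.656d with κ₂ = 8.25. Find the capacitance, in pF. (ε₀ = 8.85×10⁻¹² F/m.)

C ≈ 10.2 pF

A = π(9.84 mm)² = 3.04×10⁻⁴ m².
Stacked slabs ⇒ two capacitors in series, each with the full plate area.
C₁ = κ₁ε₀A/d₁ = 1.00 × 8.85×10⁻¹² × 3.04×10⁻⁴ / 2.15×10⁻⁴ = 1.25×10⁻¹¹ F.
C₂ = κ₂ε₀A/d₂ = 8.25 × 8.85×10⁻¹² × 3.04×10⁻⁴ / 4.10×10⁻⁴ = 5.42×10⁻¹¹ F.
C = (1/C₁ + 1/C₂)⁻¹ = 1.02×10⁻¹¹ F.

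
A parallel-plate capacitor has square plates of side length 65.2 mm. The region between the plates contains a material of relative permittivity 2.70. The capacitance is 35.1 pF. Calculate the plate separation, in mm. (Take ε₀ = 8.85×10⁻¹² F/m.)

A = (65.2 mm)² = 4.25×10⁻³ m².
d = κε₀A/C = 2.70 × 8.85×10⁻¹² × 4.25×10⁻³ / 3.51×10⁻¹¹ = 2.89×10⁻³ m.

2.89 mm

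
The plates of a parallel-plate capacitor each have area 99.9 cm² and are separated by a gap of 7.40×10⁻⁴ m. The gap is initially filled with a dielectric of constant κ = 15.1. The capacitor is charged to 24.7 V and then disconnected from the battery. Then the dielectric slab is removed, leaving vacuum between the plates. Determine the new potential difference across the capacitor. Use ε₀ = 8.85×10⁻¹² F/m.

V ≈ 373 V

A = 99.9 cm² = 9.99×10⁻³ m².
Initially C₁ = κε₀A/d = 15.1 × 8.85×10⁻¹² × 9.99×10⁻³ / 7.40×10⁻⁴ = 1.80×10⁻⁹ F.
V₁ = 24.7 V.
Isolated ⇒ Q is held fixed. C₂ = 0.0662 C₁ and V = Q/C, so V₂/V₁ = C₁/C₂ = 15.1.
V₂ = 15.1 × 24.7 = 3.73×10² V.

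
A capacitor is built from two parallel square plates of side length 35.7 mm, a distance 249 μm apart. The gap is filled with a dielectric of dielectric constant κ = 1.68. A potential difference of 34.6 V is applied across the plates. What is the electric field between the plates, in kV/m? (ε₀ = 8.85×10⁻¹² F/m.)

E = V/d = 34.6 / 2.49×10⁻⁴ = 1.39×10⁵ V/m.

E ≈ 139 kV/m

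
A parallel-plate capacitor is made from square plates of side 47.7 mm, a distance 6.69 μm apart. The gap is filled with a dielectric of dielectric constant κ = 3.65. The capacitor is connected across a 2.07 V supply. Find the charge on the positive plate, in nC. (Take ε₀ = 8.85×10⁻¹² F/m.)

A = (47.7 mm)² = 2.28×10⁻³ m².
C = κε₀A/d = 3.65 × 8.85×10⁻¹² × 2.28×10⁻³ / 6.69×10⁻⁶ = 1.10×10⁻⁸ F.
Q = CV = 1.10×10⁻⁸ × 2.07 = 2.27×10⁻⁸ C.

Q ≈ 22.7 nC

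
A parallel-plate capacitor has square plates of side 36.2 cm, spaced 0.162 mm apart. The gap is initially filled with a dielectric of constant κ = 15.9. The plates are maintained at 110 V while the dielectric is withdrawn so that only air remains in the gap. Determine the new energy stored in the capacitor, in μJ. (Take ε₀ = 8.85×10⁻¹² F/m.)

43.3 μJ

A = (36.2 cm)² = 0.131 m².
Initially C₁ = κε₀A/d = 15.9 × 8.85×10⁻¹² × 0.131 / 1.62×10⁻⁴ = 1.14×10⁻⁷ F.
U₁ = 6.89×10⁻⁴ J.
Battery connected ⇒ V is held fixed. C₂ = 0.0629 C₁ and U = ½CV², so U₂/U₁ = C₂/C₁ = 0.0629.
U₂ = 0.0629 × 6.89×10⁻⁴ = 4.33×10⁻⁵ J.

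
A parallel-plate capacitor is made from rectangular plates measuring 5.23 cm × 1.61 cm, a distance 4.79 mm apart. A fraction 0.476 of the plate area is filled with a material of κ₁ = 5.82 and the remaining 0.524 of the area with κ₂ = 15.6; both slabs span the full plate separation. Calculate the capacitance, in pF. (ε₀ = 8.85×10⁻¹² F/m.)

A = 5.23 × 1.61 cm² = 8.42×10⁻⁴ m².
Side-by-side slabs ⇒ two capacitors in parallel, each spanning the full gap.
C₁ = κ₁ε₀A₁/d = 5.82 × 8.85×10⁻¹² × 4.01×10⁻⁴ / 4.79×10⁻³ = 4.31×10⁻¹² F.
C₂ = κ₂ε₀A₂/d = 15.6 × 8.85×10⁻¹² × 4.41×10⁻⁴ / 4.79×10⁻³ = 1.27×10⁻¹¹ F.
C = C₁ + C₂ = 1.70×10⁻¹¹ F.

17.0 pF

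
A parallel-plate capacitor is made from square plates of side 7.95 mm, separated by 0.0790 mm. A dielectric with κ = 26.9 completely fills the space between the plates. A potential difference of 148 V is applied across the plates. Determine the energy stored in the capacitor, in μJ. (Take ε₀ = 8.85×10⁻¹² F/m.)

A = (7.95 mm)² = 6.32×10⁻⁵ m².
C = κε₀A/d = 26.9 × 8.85×10⁻¹² × 6.32×10⁻⁵ / 7.90×10⁻⁵ = 1.90×10⁻¹⁰ F.
U = ½CV² = ½ × 1.90×10⁻¹⁰ × (148)² = 2.09×10⁻⁶ J.

U ≈ 2.09 μJ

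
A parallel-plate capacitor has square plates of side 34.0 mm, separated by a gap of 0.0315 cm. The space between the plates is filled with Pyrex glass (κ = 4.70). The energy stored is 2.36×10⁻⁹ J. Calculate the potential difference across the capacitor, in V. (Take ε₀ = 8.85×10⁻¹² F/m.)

A = (34.0 mm)² = 1.16×10⁻³ m².
C = κε₀A/d = 4.70 × 8.85×10⁻¹² × 1.16×10⁻³ / 3.15×10⁻⁴ = 1.53×10⁻¹⁰ F.
V = √(2U/C) = √(2 × 2.36×10⁻⁹ / 1.53×10⁻¹⁰) = 5.56 V.

5.56 V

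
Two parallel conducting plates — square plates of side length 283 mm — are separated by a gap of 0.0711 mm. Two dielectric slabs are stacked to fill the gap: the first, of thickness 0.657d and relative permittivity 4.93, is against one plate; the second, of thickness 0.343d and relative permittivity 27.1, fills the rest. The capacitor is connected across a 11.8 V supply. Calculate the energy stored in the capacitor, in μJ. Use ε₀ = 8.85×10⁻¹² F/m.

A = (283 mm)² = 8.01×10⁻² m².
Stacked slabs ⇒ two capacitors in series, each with the full plate area.
C₁ = κ₁ε₀A/d₁ = 4.93 × 8.85×10⁻¹² × 8.01×10⁻² / 4.67×10⁻⁵ = 7.48×10⁻⁸ F.
C₂ = κ₂ε₀A/d₂ = 27.1 × 8.85×10⁻¹² × 8.01×10⁻² / 2.44×10⁻⁵ = 7.88×10⁻⁷ F.
C = (1/C₁ + 1/C₂)⁻¹ = 6.83×10⁻⁸ F.
U = ½CV² = ½ × 6.83×10⁻⁸ × (11.8)² = 4.76×10⁻⁶ J.

4.76 μJ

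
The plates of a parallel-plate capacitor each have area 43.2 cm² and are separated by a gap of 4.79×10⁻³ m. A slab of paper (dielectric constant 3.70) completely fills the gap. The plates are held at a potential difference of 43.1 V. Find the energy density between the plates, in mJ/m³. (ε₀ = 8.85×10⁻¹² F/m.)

E = V/d = 43.1 / 4.79×10⁻³ = 9.00×10³ V/m.
u = ½κε₀E² = ½ × 3.70 × 8.85×10⁻¹² × (9.00×10³)² = 1.33×10⁻³ J/m³.

u ≈ 1.33 mJ/m³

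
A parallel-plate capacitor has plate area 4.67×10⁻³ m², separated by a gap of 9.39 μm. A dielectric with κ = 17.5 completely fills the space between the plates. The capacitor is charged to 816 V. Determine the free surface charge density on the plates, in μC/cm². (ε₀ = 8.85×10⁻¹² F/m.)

C = κε₀A/d = 17.5 × 8.85×10⁻¹² × 4.67×10⁻³ / 9.39×10⁻⁶ = 7.70×10⁻⁸ F.
σ = Q/A = CV/A = 7.70×10⁻⁸ × 816 / 4.67×10⁻³ = 1.35×10⁻² C/m².

σ ≈ 1.35 μC/cm²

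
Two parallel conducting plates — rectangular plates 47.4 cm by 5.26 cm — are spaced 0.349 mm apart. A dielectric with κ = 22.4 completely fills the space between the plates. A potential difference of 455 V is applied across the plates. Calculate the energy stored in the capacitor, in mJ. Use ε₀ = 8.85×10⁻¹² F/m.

A = 47.4 × 5.26 cm² = 2.49×10⁻² m².
C = κε₀A/d = 22.4 × 8.85×10⁻¹² × 2.49×10⁻² / 3.49×10⁻⁴ = 1.42×10⁻⁸ F.
U = ½CV² = ½ × 1.42×10⁻⁸ × (455)² = 1.47×10⁻³ J.

U ≈ 1.47 mJ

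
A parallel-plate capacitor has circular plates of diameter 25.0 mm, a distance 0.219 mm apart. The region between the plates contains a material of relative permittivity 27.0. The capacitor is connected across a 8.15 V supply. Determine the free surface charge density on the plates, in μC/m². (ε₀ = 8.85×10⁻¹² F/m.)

A = π(25.0/2 mm)² = 4.91×10⁻⁴ m².
C = κε₀A/d = 27.0 × 8.85×10⁻¹² × 4.91×10⁻⁴ / 2.19×10⁻⁴ = 5.36×10⁻¹⁰ F.
σ = Q/A = CV/A = 5.36×10⁻¹⁰ × 8.15 / 4.91×10⁻⁴ = 8.89×10⁻⁶ C/m².

8.89 μC/m²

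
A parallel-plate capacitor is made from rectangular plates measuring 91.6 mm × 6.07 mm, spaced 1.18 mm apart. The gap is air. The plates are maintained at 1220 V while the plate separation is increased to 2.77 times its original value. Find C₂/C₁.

0.361

C = ε₀A/d scales as 1/d, so C₂/C₁ = d₁/d₂ = 1/2.77 = 0.361.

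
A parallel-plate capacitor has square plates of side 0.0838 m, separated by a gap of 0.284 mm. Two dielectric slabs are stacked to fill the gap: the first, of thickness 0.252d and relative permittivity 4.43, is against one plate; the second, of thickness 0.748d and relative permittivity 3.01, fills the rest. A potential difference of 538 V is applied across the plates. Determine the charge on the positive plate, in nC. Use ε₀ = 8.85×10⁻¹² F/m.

Q ≈ 386 nC

A = (0.0838 m)² = 7.02×10⁻³ m².
Stacked slabs ⇒ two capacitors in series, each with the full plate area.
C₁ = κ₁ε₀A/d₁ = 4.43 × 8.85×10⁻¹² × 7.02×10⁻³ / 7.16×10⁻⁵ = 3.85×10⁻⁹ F.
C₂ = κ₂ε₀A/d₂ = 3.01 × 8.85×10⁻¹² × 7.02×10⁻³ / 2.12×10⁻⁴ = 8.81×10⁻¹⁰ F.
C = (1/C₁ + 1/C₂)⁻¹ = 7.17×10⁻¹⁰ F.
Q = CV = 7.17×10⁻¹⁰ × 538 = 3.86×10⁻⁷ C.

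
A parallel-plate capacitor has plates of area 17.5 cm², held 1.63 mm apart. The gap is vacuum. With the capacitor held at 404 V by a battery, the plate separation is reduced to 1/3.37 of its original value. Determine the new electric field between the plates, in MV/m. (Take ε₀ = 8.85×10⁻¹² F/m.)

A = 17.5 cm² = 1.75×10⁻³ m².
Initially C₁ = ε₀A/d = 8.85×10⁻¹² × 1.75×10⁻³ / 1.63×10⁻³ = 9.50×10⁻¹² F.
E₁ = 2.48×10⁵ V/m.
Battery connected ⇒ V is held fixed. E = V/d, so E₂/E₁ = d₁/d₂ = 3.37.
E₂ = 3.37 × 2.48×10⁵ = 8.35×10⁵ V/m.

E ≈ 0.835 MV/m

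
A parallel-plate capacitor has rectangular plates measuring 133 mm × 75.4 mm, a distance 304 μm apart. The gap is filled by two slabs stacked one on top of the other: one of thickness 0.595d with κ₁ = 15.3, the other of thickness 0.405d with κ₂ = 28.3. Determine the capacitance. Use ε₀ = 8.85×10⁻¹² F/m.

5.49 nF

A = 133 × 75.4 mm² = 1.00×10⁻² m².
Stacked slabs ⇒ two capacitors in series, each with the full plate area.
C₁ = κ₁ε₀A/d₁ = 15.3 × 8.85×10⁻¹² × 1.00×10⁻² / 1.81×10⁻⁴ = 7.51×10⁻⁹ F.
C₂ = κ₂ε₀A/d₂ = 28.3 × 8.85×10⁻¹² × 1.00×10⁻² / 1.23×10⁻⁴ = 2.04×10⁻⁸ F.
C = (1/C₁ + 1/C₂)⁻¹ = 5.49×10⁻⁹ F.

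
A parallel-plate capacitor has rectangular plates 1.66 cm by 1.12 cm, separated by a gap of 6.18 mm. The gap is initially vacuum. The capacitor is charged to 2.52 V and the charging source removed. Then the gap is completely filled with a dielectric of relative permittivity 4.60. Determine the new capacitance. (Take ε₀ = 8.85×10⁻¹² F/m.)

1.22 pF

A = 1.66 × 1.12 cm² = 1.86×10⁻⁴ m².
Initially C₁ = ε₀A/d = 8.85×10⁻¹² × 1.86×10⁻⁴ / 6.18×10⁻³ = 2.66×10⁻¹³ F.
C = κε₀A/d scales with κ, so C₂/C₁ = κ = 4.60.
C₂ = 4.60 × 2.66×10⁻¹³ = 1.22×10⁻¹² F.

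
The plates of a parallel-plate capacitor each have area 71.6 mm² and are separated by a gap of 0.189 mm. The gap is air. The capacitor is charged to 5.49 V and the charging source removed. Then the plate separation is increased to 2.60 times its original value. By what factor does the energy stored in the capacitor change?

Isolated ⇒ Q is held fixed.
C₂ = 0.385 C₁ and U = Q²/(2C), so U₂/U₁ = C₁/C₂ = 2.60.

2.60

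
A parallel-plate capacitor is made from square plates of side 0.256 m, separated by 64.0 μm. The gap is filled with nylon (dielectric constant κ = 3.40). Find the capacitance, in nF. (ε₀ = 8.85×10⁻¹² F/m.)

C ≈ 30.8 nF

A = (0.256 m)² = 6.55×10⁻² m².
C = κε₀A/d = 3.40 × 8.85×10⁻¹² × 6.55×10⁻² / 6.40×10⁻⁵ = 3.08×10⁻⁸ F.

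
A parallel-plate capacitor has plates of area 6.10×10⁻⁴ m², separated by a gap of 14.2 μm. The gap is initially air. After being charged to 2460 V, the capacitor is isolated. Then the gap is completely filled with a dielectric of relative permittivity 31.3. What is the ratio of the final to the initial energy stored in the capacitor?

0.0319

Isolated ⇒ Q is held fixed.
C₂ = 31.3 C₁ and U = Q²/(2C), so U₂/U₁ = C₁/C₂ = 0.0319.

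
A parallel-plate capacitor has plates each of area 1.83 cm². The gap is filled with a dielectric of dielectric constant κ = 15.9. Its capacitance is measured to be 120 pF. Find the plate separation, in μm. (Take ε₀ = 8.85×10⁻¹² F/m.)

A = 1.83 cm² = 1.83×10⁻⁴ m².
d = κε₀A/C = 15.9 × 8.85×10⁻¹² × 1.83×10⁻⁴ / 1.20×10⁻¹⁰ = 2.15×10⁻⁴ m.

215 μm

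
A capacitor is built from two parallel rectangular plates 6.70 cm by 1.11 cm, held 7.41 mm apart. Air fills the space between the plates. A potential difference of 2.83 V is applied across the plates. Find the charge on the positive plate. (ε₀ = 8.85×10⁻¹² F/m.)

A = 6.70 × 1.11 cm² = 7.44×10⁻⁴ m².
C = ε₀A/d = 8.85×10⁻¹² × 7.44×10⁻⁴ / 7.41×10⁻³ = 8.88×10⁻¹³ F.
Q = CV = 8.88×10⁻¹³ × 2.83 = 2.51×10⁻¹² C.

Q ≈ 2.51 pC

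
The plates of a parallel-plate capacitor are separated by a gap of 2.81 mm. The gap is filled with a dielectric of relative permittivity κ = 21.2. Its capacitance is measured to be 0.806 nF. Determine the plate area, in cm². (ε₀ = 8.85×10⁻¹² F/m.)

A = Cd/(κε₀) = 8.06×10⁻¹⁰ × 2.81×10⁻³ / (21.2 × 8.85×10⁻¹²) = 1.21×10⁻² m².

A ≈ 121 cm²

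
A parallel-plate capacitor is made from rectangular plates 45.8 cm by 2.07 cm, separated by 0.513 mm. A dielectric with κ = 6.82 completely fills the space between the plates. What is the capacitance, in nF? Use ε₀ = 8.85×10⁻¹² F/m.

1.12 nF

A = 45.8 × 2.07 cm² = 9.48×10⁻³ m².
C = κε₀A/d = 6.82 × 8.85×10⁻¹² × 9.48×10⁻³ / 5.13×10⁻⁴ = 1.12×10⁻⁹ F.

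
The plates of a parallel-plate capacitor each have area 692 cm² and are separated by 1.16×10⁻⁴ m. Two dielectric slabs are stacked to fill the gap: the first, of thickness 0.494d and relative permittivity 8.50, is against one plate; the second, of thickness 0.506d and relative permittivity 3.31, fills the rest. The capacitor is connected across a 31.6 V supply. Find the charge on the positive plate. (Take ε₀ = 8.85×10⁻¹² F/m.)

Q ≈ 0.791 μC

A = 692 cm² = 6.92×10⁻² m².
Stacked slabs ⇒ two capacitors in series, each with the full plate area.
C₁ = κ₁ε₀A/d₁ = 8.50 × 8.85×10⁻¹² × 6.92×10⁻² / 5.73×10⁻⁵ = 9.08×10⁻⁸ F.
C₂ = κ₂ε₀A/d₂ = 3.31 × 8.85×10⁻¹² × 6.92×10⁻² / 5.87×10⁻⁵ = 3.45×10⁻⁸ F.
C = (1/C₁ + 1/C₂)⁻¹ = 2.50×10⁻⁸ F.
Q = CV = 2.50×10⁻⁸ × 31.6 = 7.91×10⁻⁷ C.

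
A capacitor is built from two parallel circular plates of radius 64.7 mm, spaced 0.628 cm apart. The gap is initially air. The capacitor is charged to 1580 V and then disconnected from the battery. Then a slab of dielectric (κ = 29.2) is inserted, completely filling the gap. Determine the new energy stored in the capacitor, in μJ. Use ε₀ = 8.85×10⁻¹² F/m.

0.792 μJ

A = π(64.7 mm)² = 1.32×10⁻² m².
Initially C₁ = ε₀A/d = 8.85×10⁻¹² × 1.32×10⁻² / 6.28×10⁻³ = 1.85×10⁻¹¹ F.
U₁ = 2.31×10⁻⁵ J.
Isolated ⇒ Q is held fixed. C₂ = 29.2 C₁ and U = Q²/(2C), so U₂/U₁ = C₁/C₂ = 0.0342.
U₂ = 0.0342 × 2.31×10⁻⁵ = 7.92×10⁻⁷ J.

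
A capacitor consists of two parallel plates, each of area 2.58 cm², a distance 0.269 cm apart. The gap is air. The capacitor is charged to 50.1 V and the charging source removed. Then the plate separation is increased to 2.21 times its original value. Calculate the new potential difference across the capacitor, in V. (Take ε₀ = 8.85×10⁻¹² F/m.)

A = 2.58 cm² = 2.58×10⁻⁴ m².
Initially C₁ = ε₀A/d = 8.85×10⁻¹² × 2.58×10⁻⁴ / 2.69×10⁻³ = 8.49×10⁻¹³ F.
V₁ = 50.1 V.
Isolated ⇒ Q is held fixed. C₂ = 0.452 C₁ and V = Q/C, so V₂/V₁ = C₁/C₂ = 2.21.
V₂ = 2.21 × 50.1 = 1.11×10² V.

V ≈ 111 V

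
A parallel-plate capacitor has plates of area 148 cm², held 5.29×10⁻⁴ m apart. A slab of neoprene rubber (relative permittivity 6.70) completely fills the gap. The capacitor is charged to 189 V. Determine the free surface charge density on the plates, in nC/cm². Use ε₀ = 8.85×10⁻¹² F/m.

2.12 nC/cm²

A = 148 cm² = 1.48×10⁻² m².
C = κε₀A/d = 6.70 × 8.85×10⁻¹² × 1.48×10⁻² / 5.29×10⁻⁴ = 1.66×10⁻⁹ F.
σ = Q/A = CV/A = 1.66×10⁻⁹ × 189 / 1.48×10⁻² = 2.12×10⁻⁵ C/m².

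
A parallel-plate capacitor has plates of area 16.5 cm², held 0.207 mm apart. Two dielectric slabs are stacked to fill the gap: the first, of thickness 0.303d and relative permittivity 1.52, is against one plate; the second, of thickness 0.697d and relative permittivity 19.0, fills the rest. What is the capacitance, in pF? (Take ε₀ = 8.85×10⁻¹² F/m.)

A = 16.5 cm² = 1.65×10⁻³ m².
Stacked slabs ⇒ two capacitors in series, each with the full plate area.
C₁ = κ₁ε₀A/d₁ = 1.52 × 8.85×10⁻¹² × 1.65×10⁻³ / 6.27×10⁻⁵ = 3.54×10⁻¹⁰ F.
C₂ = κ₂ε₀A/d₂ = 19.0 × 8.85×10⁻¹² × 1.65×10⁻³ / 1.44×10⁻⁴ = 1.92×10⁻⁹ F.
C = (1/C₁ + 1/C₂)⁻¹ = 2.99×10⁻¹⁰ F.

299 pF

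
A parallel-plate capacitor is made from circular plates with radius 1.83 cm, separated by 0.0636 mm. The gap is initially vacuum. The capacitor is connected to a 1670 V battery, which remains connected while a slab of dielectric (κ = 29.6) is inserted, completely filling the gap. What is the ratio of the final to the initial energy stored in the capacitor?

U₂/U₁ ≈ 29.6

Battery connected ⇒ V is held fixed.
C₂ = 29.6 C₁ and U = ½CV², so U₂/U₁ = C₂/C₁ = 29.6.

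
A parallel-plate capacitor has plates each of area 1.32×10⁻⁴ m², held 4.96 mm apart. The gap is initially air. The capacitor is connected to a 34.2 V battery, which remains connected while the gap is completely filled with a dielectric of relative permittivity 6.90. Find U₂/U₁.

Battery connected ⇒ V is held fixed.
C₂ = 6.90 C₁ and U = ½CV², so U₂/U₁ = C₂/C₁ = 6.90.

U₂/U₁ ≈ 6.90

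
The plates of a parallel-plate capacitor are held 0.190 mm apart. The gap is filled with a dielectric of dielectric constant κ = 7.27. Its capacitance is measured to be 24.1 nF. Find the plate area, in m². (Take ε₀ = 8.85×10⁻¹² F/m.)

A = Cd/(κε₀) = 2.41×10⁻⁸ × 1.90×10⁻⁴ / (7.27 × 8.85×10⁻¹²) = 7.12×10⁻² m².

A ≈ 0.0712 m²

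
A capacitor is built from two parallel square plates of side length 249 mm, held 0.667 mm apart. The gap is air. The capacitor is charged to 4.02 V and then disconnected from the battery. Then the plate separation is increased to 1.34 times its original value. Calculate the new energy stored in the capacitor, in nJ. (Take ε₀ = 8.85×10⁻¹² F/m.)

A = (249 mm)² = 6.20×10⁻² m².
Initially C₁ = ε₀A/d = 8.85×10⁻¹² × 6.20×10⁻² / 6.67×10⁻⁴ = 8.23×10⁻¹⁰ F.
U₁ = 6.65×10⁻⁹ J.
Isolated ⇒ Q is held fixed. C₂ = 0.746 C₁ and U = Q²/(2C), so U₂/U₁ = C₁/C₂ = 1.34.
U₂ = 1.34 × 6.65×10⁻⁹ = 8.91×10⁻⁹ J.

U ≈ 8.91 nJ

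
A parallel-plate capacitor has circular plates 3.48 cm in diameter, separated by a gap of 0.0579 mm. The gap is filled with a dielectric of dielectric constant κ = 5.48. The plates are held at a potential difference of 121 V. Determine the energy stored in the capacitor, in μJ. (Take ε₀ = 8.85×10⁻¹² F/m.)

A = π(3.48/2 cm)² = 9.51×10⁻⁴ m².
C = κε₀A/d = 5.48 × 8.85×10⁻¹² × 9.51×10⁻⁴ / 5.79×10⁻⁵ = 7.97×10⁻¹⁰ F.
U = ½CV² = ½ × 7.97×10⁻¹⁰ × (121)² = 5.83×10⁻⁶ J.

U ≈ 5.83 μJ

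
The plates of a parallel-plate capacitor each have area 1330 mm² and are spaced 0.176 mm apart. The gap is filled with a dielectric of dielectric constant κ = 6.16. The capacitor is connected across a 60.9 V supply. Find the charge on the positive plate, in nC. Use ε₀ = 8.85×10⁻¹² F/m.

Q ≈ 25.1 nC

A = 1330 mm² = 1.33×10⁻³ m².
C = κε₀A/d = 6.16 × 8.85×10⁻¹² × 1.33×10⁻³ / 1.76×10⁻⁴ = 4.12×10⁻¹⁰ F.
Q = CV = 4.12×10⁻¹⁰ × 60.9 = 2.51×10⁻⁸ C.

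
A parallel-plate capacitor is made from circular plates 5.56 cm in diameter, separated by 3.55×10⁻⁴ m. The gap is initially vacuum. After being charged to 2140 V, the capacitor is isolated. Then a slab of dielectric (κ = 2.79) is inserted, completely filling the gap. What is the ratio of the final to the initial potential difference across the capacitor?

0.358

Isolated ⇒ Q is held fixed.
C₂ = 2.79 C₁ and V = Q/C, so V₂/V₁ = C₁/C₂ = 0.358.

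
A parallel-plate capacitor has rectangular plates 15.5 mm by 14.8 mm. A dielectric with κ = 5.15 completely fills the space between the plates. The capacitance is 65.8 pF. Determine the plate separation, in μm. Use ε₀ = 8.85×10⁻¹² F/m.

159 μm

A = 15.5 × 14.8 mm² = 2.29×10⁻⁴ m².
d = κε₀A/C = 5.15 × 8.85×10⁻¹² × 2.29×10⁻⁴ / 6.58×10⁻¹¹ = 1.59×10⁻⁴ m.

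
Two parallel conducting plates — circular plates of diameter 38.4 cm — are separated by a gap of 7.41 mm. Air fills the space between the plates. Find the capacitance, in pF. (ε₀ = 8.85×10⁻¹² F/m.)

A = π(38.4/2 cm)² = 0.116 m².
C = ε₀A/d = 8.85×10⁻¹² × 0.116 / 7.41×10⁻³ = 1.38×10⁻¹⁰ F.

138 pF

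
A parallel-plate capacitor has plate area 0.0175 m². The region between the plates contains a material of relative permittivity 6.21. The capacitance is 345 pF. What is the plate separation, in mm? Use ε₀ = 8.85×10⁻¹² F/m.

d ≈ 2.79 mm

d = κε₀A/C = 6.21 × 8.85×10⁻¹² × 1.75×10⁻² / 3.45×10⁻¹⁰ = 2.79×10⁻³ m.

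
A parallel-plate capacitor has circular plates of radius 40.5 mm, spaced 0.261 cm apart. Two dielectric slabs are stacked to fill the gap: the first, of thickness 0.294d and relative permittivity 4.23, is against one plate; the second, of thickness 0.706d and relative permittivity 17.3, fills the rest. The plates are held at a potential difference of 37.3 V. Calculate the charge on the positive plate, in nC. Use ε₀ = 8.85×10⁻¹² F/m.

5.91 nC

A = π(40.5 mm)² = 5.15×10⁻³ m².
Stacked slabs ⇒ two capacitors in series, each with the full plate area.
C₁ = κ₁ε₀A/d₁ = 4.23 × 8.85×10⁻¹² × 5.15×10⁻³ / 7.67×10⁻⁴ = 2.51×10⁻¹⁰ F.
C₂ = κ₂ε₀A/d₂ = 17.3 × 8.85×10⁻¹² × 5.15×10⁻³ / 1.84×10⁻³ = 4.28×10⁻¹⁰ F.
C = (1/C₁ + 1/C₂)⁻¹ = 1.58×10⁻¹⁰ F.
Q = CV = 1.58×10⁻¹⁰ × 37.3 = 5.91×10⁻⁹ C.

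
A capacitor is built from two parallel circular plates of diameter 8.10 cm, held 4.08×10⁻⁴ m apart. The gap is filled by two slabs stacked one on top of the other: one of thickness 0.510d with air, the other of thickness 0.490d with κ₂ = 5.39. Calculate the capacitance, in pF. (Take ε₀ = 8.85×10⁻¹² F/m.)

A = π(8.10/2 cm)² = 5.15×10⁻³ m².
Stacked slabs ⇒ two capacitors in series, each with the full plate area.
C₁ = κ₁ε₀A/d₁ = 1.00 × 8.85×10⁻¹² × 5.15×10⁻³ / 2.08×10⁻⁴ = 2.19×10⁻¹⁰ F.
C₂ = κ₂ε₀A/d₂ = 5.39 × 8.85×10⁻¹² × 5.15×10⁻³ / 2.00×10⁻⁴ = 1.23×10⁻⁹ F.
C = (1/C₁ + 1/C₂)⁻¹ = 1.86×10⁻¹⁰ F.

C ≈ 186 pF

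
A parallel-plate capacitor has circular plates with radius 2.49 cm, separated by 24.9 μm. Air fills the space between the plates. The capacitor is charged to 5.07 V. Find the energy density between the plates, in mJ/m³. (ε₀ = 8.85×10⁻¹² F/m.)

E = V/d = 5.07 / 2.49×10⁻⁵ = 2.04×10⁵ V/m.
u = ½ε₀E² = ½ × 8.85×10⁻¹² × (2.04×10⁵)² = 0.183 J/m³.

u ≈ 183 mJ/m³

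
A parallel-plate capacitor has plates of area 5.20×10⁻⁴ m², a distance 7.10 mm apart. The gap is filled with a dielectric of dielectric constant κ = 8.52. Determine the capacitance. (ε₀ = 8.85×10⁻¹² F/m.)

C ≈ 5.52 pF

C = κε₀A/d = 8.52 × 8.85×10⁻¹² × 5.20×10⁻⁴ / 7.10×10⁻³ = 5.52×10⁻¹² F.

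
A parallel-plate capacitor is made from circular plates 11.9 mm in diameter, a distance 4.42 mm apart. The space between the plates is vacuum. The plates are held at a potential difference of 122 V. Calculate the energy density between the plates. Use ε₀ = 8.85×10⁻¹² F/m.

3.37 mJ/m³

E = V/d = 122 / 4.42×10⁻³ = 2.76×10⁴ V/m.
u = ½ε₀E² = ½ × 8.85×10⁻¹² × (2.76×10⁴)² = 3.37×10⁻³ J/m³.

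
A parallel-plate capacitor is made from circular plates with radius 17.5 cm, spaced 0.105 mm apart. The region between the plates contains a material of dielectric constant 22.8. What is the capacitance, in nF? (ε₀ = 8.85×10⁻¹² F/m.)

A = π(17.5 cm)² = 9.62×10⁻² m².
C = κε₀A/d = 22.8 × 8.85×10⁻¹² × 9.62×10⁻² / 1.05×10⁻⁴ = 1.85×10⁻⁷ F.

185 nF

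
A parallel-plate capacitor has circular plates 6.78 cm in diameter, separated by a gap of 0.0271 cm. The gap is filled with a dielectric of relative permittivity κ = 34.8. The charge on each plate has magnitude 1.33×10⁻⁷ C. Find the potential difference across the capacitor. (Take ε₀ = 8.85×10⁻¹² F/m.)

A = π(6.78/2 cm)² = 3.61×10⁻³ m².
C = κε₀A/d = 34.8 × 8.85×10⁻¹² × 3.61×10⁻³ / 2.71×10⁻⁴ = 4.10×10⁻⁹ F.
V = Q/C = 1.33×10⁻⁷ / 4.10×10⁻⁹ = 32.4 V.

V ≈ 32.4 V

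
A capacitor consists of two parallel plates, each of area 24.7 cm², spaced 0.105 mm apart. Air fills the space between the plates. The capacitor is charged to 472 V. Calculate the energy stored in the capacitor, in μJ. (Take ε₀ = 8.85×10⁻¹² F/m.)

23.2 μJ

A = 24.7 cm² = 2.47×10⁻³ m².
C = ε₀A/d = 8.85×10⁻¹² × 2.47×10⁻³ / 1.05×10⁻⁴ = 2.08×10⁻¹⁰ F.
U = ½CV² = ½ × 2.08×10⁻¹⁰ × (472)² = 2.32×10⁻⁵ J.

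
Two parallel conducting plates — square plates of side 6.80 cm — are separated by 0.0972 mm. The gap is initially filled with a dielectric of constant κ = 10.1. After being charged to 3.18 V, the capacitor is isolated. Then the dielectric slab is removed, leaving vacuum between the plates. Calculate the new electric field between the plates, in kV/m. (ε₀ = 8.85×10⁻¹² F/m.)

A = (6.80 cm)² = 4.62×10⁻³ m².
Initially C₁ = κε₀A/d = 10.1 × 8.85×10⁻¹² × 4.62×10⁻³ / 9.72×10⁻⁵ = 4.25×10⁻⁹ F.
E₁ = 3.27×10⁴ V/m.
Isolated ⇒ Q is held fixed. V₂ = Q/C₂ = V₁/0.0990; E = V/d, so E₂/E₁ = (V₂/V₁)(d₁/d₂) = 10.1.
E₂ = 10.1 × 3.27×10⁴ = 3.30×10⁵ V/m.

E ≈ 330 kV/m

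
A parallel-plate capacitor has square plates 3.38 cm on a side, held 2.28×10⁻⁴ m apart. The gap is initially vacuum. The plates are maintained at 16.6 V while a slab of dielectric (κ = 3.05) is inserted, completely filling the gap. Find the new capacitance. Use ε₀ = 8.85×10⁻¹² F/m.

A = (3.38 cm)² = 1.14×10⁻³ m².
Initially C₁ = ε₀A/d = 8.85×10⁻¹² × 1.14×10⁻³ / 2.28×10⁻⁴ = 4.43×10⁻¹¹ F.
C = κε₀A/d scales with κ, so C₂/C₁ = κ = 3.05.
C₂ = 3.05 × 4.43×10⁻¹¹ = 1.35×10⁻¹⁰ F.

C ≈ 135 pF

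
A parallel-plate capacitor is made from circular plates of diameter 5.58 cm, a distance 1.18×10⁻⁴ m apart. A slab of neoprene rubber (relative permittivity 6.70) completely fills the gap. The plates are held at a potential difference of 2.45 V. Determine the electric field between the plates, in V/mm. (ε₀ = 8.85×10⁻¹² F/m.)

20.8 V/mm

E = V/d = 2.45 / 1.18×10⁻⁴ = 2.08×10⁴ V/m.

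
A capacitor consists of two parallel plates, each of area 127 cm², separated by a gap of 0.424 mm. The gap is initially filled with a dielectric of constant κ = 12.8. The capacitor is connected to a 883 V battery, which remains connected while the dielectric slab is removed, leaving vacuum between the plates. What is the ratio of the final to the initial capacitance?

C₂/C₁ ≈ 0.0781

C = κε₀A/d scales with κ, so C₂/C₁ = 1/κ = 1/12.8 = 0.0781.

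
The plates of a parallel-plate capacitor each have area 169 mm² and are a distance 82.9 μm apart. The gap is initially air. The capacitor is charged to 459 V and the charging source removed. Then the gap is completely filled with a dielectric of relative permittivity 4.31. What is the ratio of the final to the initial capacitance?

C₂/C₁ ≈ 4.31

C = κε₀A/d scales with κ, so C₂/C₁ = κ = 4.31.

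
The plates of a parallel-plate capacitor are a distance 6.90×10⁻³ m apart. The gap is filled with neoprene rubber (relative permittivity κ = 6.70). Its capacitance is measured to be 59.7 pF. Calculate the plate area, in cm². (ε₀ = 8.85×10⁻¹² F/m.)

A = Cd/(κε₀) = 5.97×10⁻¹¹ × 6.90×10⁻³ / (6.70 × 8.85×10⁻¹²) = 6.95×10⁻³ m².

69.5 cm²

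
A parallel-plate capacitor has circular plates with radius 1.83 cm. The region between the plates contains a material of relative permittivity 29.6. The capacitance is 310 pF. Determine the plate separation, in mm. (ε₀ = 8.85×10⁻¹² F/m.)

0.889 mm

A = π(1.83 cm)² = 1.05×10⁻³ m².
d = κε₀A/C = 29.6 × 8.85×10⁻¹² × 1.05×10⁻³ / 3.10×10⁻¹⁰ = 8.89×10⁻⁴ m.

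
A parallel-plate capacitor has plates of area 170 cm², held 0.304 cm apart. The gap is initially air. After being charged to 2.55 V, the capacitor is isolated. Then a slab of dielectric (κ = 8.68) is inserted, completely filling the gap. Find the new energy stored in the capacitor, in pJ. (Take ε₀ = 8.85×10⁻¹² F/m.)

U ≈ 18.5 pJ

A = 170 cm² = 1.70×10⁻² m².
Initially C₁ = ε₀A/d = 8.85×10⁻¹² × 1.70×10⁻² / 3.04×10⁻³ = 4.95×10⁻¹¹ F.
U₁ = 1.61×10⁻¹⁰ J.
Isolated ⇒ Q is held fixed. C₂ = 8.68 C₁ and U = Q²/(2C), so U₂/U₁ = C₁/C₂ = 0.115.
U₂ = 0.115 × 1.61×10⁻¹⁰ = 1.85×10⁻¹¹ J.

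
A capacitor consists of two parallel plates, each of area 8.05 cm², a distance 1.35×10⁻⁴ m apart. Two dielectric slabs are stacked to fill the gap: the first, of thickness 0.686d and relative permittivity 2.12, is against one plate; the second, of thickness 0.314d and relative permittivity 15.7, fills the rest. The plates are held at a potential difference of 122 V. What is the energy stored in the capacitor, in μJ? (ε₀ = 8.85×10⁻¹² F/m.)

A = 8.05 cm² = 8.05×10⁻⁴ m².
Stacked slabs ⇒ two capacitors in series, each with the full plate area.
C₁ = κ₁ε₀A/d₁ = 2.12 × 8.85×10⁻¹² × 8.05×10⁻⁴ / 9.26×10⁻⁵ = 1.63×10⁻¹⁰ F.
C₂ = κ₂ε₀A/d₂ = 15.7 × 8.85×10⁻¹² × 8.05×10⁻⁴ / 4.24×10⁻⁵ = 2.64×10⁻⁹ F.
C = (1/C₁ + 1/C₂)⁻¹ = 1.54×10⁻¹⁰ F.
U = ½CV² = ½ × 1.54×10⁻¹⁰ × (122)² = 1.14×10⁻⁶ J.

U ≈ 1.14 μJ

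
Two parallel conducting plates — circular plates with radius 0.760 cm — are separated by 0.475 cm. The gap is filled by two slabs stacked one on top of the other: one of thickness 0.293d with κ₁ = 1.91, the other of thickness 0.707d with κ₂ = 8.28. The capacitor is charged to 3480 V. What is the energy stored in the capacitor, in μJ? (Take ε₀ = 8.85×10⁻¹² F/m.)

A = π(0.760 cm)² = 1.81×10⁻⁴ m².
Stacked slabs ⇒ two capacitors in series, each with the full plate area.
C₁ = κ₁ε₀A/d₁ = 1.91 × 8.85×10⁻¹² × 1.81×10⁻⁴ / 1.39×10⁻³ = 2.20×10⁻¹² F.
C₂ = κ₂ε₀A/d₂ = 8.28 × 8.85×10⁻¹² × 1.81×10⁻⁴ / 3.36×10⁻³ = 3.96×10⁻¹² F.
C = (1/C₁ + 1/C₂)⁻¹ = 1.42×10⁻¹² F.
U = ½CV² = ½ × 1.42×10⁻¹² × (3480)² = 8.57×10⁻⁶ J.

8.57 μJ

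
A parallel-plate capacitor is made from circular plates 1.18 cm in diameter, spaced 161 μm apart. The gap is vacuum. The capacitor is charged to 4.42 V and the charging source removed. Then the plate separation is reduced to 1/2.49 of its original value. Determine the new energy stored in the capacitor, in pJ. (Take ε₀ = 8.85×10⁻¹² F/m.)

U ≈ 23.6 pJ

A = π(1.18/2 cm)² = 1.09×10⁻⁴ m².
Initially C₁ = ε₀A/d = 8.85×10⁻¹² × 1.09×10⁻⁴ / 1.61×10⁻⁴ = 6.01×10⁻¹² F.
U₁ = 5.87×10⁻¹¹ J.
Isolated ⇒ Q is held fixed. C₂ = 2.49 C₁ and U = Q²/(2C), so U₂/U₁ = C₁/C₂ = 0.402.
U₂ = 0.402 × 5.87×10⁻¹¹ = 2.36×10⁻¹¹ J.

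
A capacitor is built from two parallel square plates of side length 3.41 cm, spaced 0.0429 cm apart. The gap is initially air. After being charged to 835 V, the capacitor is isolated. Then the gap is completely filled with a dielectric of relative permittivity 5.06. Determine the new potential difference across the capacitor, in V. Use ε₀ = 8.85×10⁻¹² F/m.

V ≈ 165 V

A = (3.41 cm)² = 1.16×10⁻³ m².
Initially C₁ = ε₀A/d = 8.85×10⁻¹² × 1.16×10⁻³ / 4.29×10⁻⁴ = 2.40×10⁻¹¹ F.
V₁ = 8.35×10² V.
Isolated ⇒ Q is held fixed. C₂ = 5.06 C₁ and V = Q/C, so V₂/V₁ = C₁/C₂ = 0.198.
V₂ = 0.198 × 8.35×10² = 1.65×10² V.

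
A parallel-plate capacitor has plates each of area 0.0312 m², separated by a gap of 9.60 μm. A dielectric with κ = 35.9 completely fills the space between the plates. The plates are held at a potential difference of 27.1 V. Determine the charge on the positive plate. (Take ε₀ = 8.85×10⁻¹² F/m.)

Q ≈ 28.0 μC

C = κε₀A/d = 35.9 × 8.85×10⁻¹² × 3.12×10⁻² / 9.60×10⁻⁶ = 1.03×10⁻⁶ F.
Q = CV = 1.03×10⁻⁶ × 27.1 = 2.80×10⁻⁵ C.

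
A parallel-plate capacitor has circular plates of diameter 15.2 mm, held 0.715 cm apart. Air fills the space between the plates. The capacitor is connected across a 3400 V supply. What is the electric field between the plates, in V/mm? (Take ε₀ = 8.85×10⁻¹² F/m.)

E = V/d = 3400 / 7.15×10⁻³ = 4.76×10⁵ V/m.

E ≈ 476 V/mm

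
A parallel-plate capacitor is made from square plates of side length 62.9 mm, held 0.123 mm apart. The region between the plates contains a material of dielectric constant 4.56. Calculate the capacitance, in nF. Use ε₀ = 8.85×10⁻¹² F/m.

C ≈ 1.30 nF

A = (62.9 mm)² = 3.96×10⁻³ m².
C = κε₀A/d = 4.56 × 8.85×10⁻¹² × 3.96×10⁻³ / 1.23×10⁻⁴ = 1.30×10⁻⁹ F.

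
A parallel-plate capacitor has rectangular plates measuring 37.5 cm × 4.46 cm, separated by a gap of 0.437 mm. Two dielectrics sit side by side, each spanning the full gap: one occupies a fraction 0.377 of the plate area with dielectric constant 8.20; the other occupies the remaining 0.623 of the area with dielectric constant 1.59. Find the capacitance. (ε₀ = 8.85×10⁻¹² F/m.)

A = 37.5 × 4.46 cm² = 1.67×10⁻² m².
Side-by-side slabs ⇒ two capacitors in parallel, each spanning the full gap.
C₁ = κ₁ε₀A₁/d = 8.20 × 8.85×10⁻¹² × 6.31×10⁻³ / 4.37×10⁻⁴ = 1.05×10⁻⁹ F.
C₂ = κ₂ε₀A₂/d = 1.59 × 8.85×10⁻¹² × 1.04×10⁻² / 4.37×10⁻⁴ = 3.36×10⁻¹⁰ F.
C = C₁ + C₂ = 1.38×10⁻⁹ F.

C ≈ 1.38 nF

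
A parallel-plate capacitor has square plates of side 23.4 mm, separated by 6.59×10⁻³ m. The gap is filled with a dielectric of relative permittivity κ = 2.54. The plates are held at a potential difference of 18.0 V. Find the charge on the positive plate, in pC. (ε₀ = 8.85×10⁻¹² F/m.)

A = (23.4 mm)² = 5.48×10⁻⁴ m².
C = κε₀A/d = 2.54 × 8.85×10⁻¹² × 5.48×10⁻⁴ / 6.59×10⁻³ = 1.87×10⁻¹² F.
Q = CV = 1.87×10⁻¹² × 18.0 = 3.36×10⁻¹¹ C.

33.6 pC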